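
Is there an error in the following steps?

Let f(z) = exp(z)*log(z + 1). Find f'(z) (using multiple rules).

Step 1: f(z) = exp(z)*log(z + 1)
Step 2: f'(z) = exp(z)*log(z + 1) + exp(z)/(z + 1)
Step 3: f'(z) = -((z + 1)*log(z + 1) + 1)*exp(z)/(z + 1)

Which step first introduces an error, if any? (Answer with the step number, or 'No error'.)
Step 3

Step 3 is incorrect due to a sign flip.
The step shows: -((z + 1)*log(z + 1) + 1)*exp(z)/(z + 1)
The correct value should be: ((z + 1)*log(z + 1) + 1)*exp(z)/(z + 1)

Explanation: The sign of the whole expression was flipped: the term ((z + 1)*log(z + 1) + 1)*exp(z)/(z + 1) was incorrectly written as -((z + 1)*log(z + 1) + 1)*exp(z)/(z + 1)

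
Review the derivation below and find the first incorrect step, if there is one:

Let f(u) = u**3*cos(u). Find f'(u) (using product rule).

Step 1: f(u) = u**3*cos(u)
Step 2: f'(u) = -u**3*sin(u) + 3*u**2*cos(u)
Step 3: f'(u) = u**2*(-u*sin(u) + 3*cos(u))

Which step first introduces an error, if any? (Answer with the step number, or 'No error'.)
No error

All steps in this derivation are correct.
The final answer f'(u) = u**2*(-u*sin(u) + 3*cos(u)) is valid.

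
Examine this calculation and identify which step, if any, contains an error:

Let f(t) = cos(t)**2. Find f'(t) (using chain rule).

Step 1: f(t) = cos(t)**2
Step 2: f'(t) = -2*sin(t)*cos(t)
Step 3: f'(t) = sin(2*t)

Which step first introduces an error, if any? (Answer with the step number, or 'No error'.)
Step 3

Step 3 is incorrect due to a sign flip.
The step shows: sin(2*t)
The correct value should be: -sin(2*t)

Explanation: The sign of the whole expression was flipped: the term -sin(2*t) was incorrectly written as sin(2*t)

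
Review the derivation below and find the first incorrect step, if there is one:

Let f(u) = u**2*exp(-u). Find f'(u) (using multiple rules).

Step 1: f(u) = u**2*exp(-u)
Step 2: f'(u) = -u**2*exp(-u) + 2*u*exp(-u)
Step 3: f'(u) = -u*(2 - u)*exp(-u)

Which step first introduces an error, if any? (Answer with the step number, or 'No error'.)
Step 3

Step 3 is incorrect due to a sign flip.
The step shows: -u*(2 - u)*exp(-u)
The correct value should be: u*(2 - u)*exp(-u)

Explanation: The sign of the whole expression was flipped: the term u*(2 - u)*exp(-u) was incorrectly written as -u*(2 - u)*exp(-u)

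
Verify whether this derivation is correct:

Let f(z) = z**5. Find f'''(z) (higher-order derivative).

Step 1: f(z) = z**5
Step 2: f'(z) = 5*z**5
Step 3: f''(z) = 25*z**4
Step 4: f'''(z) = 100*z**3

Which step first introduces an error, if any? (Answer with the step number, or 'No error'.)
Step 2

Step 2 is incorrect due to a wrong exponent.
The step shows: 5*z**5
The correct value should be: 5*z**4

Explanation: The exponent 4 on z was incorrectly written as 5: the term 5*z**4 was incorrectly written as 5*z**5
The later steps are derived from this incorrect expression, so the error originates in Step 2.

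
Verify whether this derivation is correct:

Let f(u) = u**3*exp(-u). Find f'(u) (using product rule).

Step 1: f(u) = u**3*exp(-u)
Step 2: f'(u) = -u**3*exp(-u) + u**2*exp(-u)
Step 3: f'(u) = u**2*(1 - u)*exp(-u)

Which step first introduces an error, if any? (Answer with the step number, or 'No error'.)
Step 2

Step 2 is incorrect due to a wrong coefficient.
The step shows: -u**3*exp(-u) + u**2*exp(-u)
The correct value should be: -u**3*exp(-u) + 3*u**2*exp(-u)

Explanation: The coefficient 3 was incorrectly written as 1: the term 3*u**2*exp(-u) was incorrectly written as u**2*exp(-u)
The later steps are derived from this incorrect expression, so the error originates in Step 2.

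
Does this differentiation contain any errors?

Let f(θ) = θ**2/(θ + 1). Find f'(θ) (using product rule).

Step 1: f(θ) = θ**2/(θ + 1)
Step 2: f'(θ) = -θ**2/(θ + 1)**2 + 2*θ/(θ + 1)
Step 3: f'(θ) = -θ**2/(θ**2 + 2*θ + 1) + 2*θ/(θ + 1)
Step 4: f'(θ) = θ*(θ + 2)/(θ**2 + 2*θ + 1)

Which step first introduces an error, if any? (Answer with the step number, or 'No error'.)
No error

All steps in this derivation are correct.
The final answer f'(θ) = θ*(θ + 2)/(θ**2 + 2*θ + 1) is valid.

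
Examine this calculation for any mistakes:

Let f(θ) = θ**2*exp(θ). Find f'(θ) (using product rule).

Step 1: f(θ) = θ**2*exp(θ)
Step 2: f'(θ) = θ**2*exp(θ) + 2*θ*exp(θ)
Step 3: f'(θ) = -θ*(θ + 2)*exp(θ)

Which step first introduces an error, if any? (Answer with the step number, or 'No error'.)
Step 3

Step 3 is incorrect due to a sign flip.
The step shows: -θ*(θ + 2)*exp(θ)
The correct value should be: θ*(θ + 2)*exp(θ)

Explanation: The sign of the whole expression was flipped: the term θ*(θ + 2)*exp(θ) was incorrectly written as -θ*(θ + 2)*exp(θ)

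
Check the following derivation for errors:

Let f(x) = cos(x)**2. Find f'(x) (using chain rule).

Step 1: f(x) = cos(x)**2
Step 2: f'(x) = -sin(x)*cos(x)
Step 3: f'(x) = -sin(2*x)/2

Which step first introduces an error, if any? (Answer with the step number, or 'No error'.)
Step 2

Step 2 is incorrect due to a wrong coefficient.
The step shows: -sin(x)*cos(x)
The correct value should be: -2*sin(x)*cos(x)

Explanation: The coefficient -2 was incorrectly written as -1: the term -2*sin(x)*cos(x) was incorrectly written as -sin(x)*cos(x)
The later steps are derived from this incorrect expression, so the error originates in Step 2.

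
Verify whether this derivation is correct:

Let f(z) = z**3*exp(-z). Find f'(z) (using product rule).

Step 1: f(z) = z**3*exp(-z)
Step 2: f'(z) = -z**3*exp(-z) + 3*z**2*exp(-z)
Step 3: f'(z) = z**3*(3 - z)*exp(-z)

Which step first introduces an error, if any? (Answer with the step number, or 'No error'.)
Step 3

Step 3 is incorrect due to a wrong exponent.
The step shows: z**3*(3 - z)*exp(-z)
The correct value should be: z**2*(3 - z)*exp(-z)

Explanation: The exponent 2 on z was incorrectly written as 3: the term z**2*(3 - z)*exp(-z) was incorrectly written as z**3*(3 - z)*exp(-z)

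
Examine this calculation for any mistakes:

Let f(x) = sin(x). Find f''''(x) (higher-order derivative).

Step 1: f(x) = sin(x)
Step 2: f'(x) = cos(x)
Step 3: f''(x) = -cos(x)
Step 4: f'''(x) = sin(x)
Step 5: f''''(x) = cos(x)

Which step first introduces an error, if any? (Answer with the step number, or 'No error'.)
Step 3

Step 3 is incorrect due to a wrong trig function.
The step shows: -cos(x)
The correct value should be: -sin(x)

Explanation: sin(x) was incorrectly written as cos(x): the term -sin(x) was incorrectly written as -cos(x)
The later steps are derived from this incorrect expression, so the error originates in Step 3.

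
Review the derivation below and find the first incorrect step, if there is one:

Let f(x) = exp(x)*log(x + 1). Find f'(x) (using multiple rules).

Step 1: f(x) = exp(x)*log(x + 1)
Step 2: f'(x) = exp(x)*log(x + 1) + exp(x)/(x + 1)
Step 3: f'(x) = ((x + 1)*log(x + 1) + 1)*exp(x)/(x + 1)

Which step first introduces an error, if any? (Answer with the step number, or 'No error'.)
No error

All steps in this derivation are correct.
The final answer f'(x) = ((x + 1)*log(x + 1) + 1)*exp(x)/(x + 1) is valid.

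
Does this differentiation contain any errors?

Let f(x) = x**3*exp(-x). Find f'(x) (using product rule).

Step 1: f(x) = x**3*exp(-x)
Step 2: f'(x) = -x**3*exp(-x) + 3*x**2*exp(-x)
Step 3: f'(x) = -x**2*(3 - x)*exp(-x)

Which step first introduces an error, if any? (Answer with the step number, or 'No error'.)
Step 3

Step 3 is incorrect due to a sign flip.
The step shows: -x**2*(3 - x)*exp(-x)
The correct value should be: x**2*(3 - x)*exp(-x)

Explanation: The sign of the whole expression was flipped: the term x**2*(3 - x)*exp(-x) was incorrectly written as -x**2*(3 - x)*exp(-x)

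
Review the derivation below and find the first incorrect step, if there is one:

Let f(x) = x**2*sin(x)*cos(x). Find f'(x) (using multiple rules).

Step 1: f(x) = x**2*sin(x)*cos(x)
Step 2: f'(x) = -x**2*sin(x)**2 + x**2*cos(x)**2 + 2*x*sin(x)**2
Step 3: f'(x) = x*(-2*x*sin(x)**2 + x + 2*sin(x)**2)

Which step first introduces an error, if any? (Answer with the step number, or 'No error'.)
Step 2

Step 2 is incorrect due to a wrong trig function.
The step shows: -x**2*sin(x)**2 + x**2*cos(x)**2 + 2*x*sin(x)**2
The correct value should be: -x**2*sin(x)**2 + x**2*cos(x)**2 + 2*x*sin(x)*cos(x)

Explanation: cos(x) was incorrectly written as sin(x): the term 2*x*sin(x)*cos(x) was incorrectly written as 2*x*sin(x)**2
The later steps are derived from this incorrect expression, so the error originates in Step 2.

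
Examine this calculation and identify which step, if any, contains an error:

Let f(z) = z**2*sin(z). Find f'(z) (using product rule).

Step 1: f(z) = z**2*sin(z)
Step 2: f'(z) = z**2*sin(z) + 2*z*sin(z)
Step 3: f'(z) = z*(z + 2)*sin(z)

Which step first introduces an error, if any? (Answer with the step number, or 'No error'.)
Step 2

Step 2 is incorrect due to a wrong trig function.
The step shows: z**2*sin(z) + 2*z*sin(z)
The correct value should be: z**2*cos(z) + 2*z*sin(z)

Explanation: cos(z) was incorrectly written as sin(z): the term z**2*cos(z) was incorrectly written as z**2*sin(z)
The later steps are derived from this incorrect expression, so the error originates in Step 2.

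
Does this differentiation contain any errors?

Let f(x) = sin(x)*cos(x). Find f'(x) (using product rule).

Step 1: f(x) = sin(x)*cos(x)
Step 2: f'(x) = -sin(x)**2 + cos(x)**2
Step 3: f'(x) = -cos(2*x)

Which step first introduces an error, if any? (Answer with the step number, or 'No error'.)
Step 3

Step 3 is incorrect due to a sign flip.
The step shows: -cos(2*x)
The correct value should be: cos(2*x)

Explanation: The sign of the whole expression was flipped: the term cos(2*x) was incorrectly written as -cos(2*x)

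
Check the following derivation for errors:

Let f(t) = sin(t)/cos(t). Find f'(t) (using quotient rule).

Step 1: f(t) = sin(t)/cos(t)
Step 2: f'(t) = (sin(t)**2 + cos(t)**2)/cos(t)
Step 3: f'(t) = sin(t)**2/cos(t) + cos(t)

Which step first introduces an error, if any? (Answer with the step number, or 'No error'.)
Step 2

Step 2 is incorrect due to a wrong exponent.
The step shows: (sin(t)**2 + cos(t)**2)/cos(t)
The correct value should be: (sin(t)**2 + cos(t)**2)/cos(t)**2

Explanation: The exponent -2 on cos(t) was incorrectly written as -1: the term (sin(t)**2 + cos(t)**2)/cos(t)**2 was incorrectly written as (sin(t)**2 + cos(t)**2)/cos(t)
The later steps are derived from this incorrect expression, so the error originates in Step 2.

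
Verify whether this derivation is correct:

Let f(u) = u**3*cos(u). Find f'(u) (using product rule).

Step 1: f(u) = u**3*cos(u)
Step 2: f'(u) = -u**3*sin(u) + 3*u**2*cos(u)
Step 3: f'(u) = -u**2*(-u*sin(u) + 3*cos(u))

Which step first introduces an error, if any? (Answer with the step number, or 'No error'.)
Step 3

Step 3 is incorrect due to a sign flip.
The step shows: -u**2*(-u*sin(u) + 3*cos(u))
The correct value should be: u**2*(-u*sin(u) + 3*cos(u))

Explanation: The sign of the whole expression was flipped: the term u**2*(-u*sin(u) + 3*cos(u)) was incorrectly written as -u**2*(-u*sin(u) + 3*cos(u))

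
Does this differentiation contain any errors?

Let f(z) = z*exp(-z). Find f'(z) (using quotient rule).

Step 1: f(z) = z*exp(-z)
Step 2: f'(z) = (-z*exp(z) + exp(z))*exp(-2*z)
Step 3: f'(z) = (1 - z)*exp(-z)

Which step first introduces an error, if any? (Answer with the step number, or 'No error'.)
No error

All steps in this derivation are correct.
The final answer f'(z) = (1 - z)*exp(-z) is valid.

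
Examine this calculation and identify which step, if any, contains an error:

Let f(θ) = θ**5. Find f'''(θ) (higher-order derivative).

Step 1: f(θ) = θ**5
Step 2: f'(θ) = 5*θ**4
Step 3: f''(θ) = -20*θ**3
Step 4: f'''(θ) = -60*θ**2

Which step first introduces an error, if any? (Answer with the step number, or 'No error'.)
Step 3

Step 3 is incorrect due to a sign flip.
The step shows: -20*θ**3
The correct value should be: 20*θ**3

Explanation: The sign of the whole expression was flipped: the term 20*θ**3 was incorrectly written as -20*θ**3
The later steps are derived from this incorrect expression, so the error originates in Step 3.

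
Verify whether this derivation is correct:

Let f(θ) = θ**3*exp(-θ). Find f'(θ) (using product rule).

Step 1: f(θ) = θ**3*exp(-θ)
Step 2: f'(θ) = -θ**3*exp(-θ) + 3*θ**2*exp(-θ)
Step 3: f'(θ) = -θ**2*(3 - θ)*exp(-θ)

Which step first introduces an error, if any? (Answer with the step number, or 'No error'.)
Step 3

Step 3 is incorrect due to a sign flip.
The step shows: -θ**2*(3 - θ)*exp(-θ)
The correct value should be: θ**2*(3 - θ)*exp(-θ)

Explanation: The sign of the whole expression was flipped: the term θ**2*(3 - θ)*exp(-θ) was incorrectly written as -θ**2*(3 - θ)*exp(-θ)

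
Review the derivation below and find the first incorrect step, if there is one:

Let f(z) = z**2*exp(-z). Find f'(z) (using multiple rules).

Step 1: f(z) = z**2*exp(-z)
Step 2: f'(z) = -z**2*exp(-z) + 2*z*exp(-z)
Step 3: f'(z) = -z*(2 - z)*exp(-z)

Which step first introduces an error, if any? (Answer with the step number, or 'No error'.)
Step 3

Step 3 is incorrect due to a sign flip.
The step shows: -z*(2 - z)*exp(-z)
The correct value should be: z*(2 - z)*exp(-z)

Explanation: The sign of the whole expression was flipped: the term z*(2 - z)*exp(-z) was incorrectly written as -z*(2 - z)*exp(-z)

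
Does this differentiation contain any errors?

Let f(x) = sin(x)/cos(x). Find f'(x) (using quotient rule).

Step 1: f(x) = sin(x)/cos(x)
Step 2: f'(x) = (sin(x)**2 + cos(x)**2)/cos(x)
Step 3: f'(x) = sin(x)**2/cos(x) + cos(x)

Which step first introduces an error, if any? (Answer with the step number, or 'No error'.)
Step 2

Step 2 is incorrect due to a wrong exponent.
The step shows: (sin(x)**2 + cos(x)**2)/cos(x)
The correct value should be: (sin(x)**2 + cos(x)**2)/cos(x)**2

Explanation: The exponent -2 on cos(x) was incorrectly written as -1: the term (sin(x)**2 + cos(x)**2)/cos(x)**2 was incorrectly written as (sin(x)**2 + cos(x)**2)/cos(x)
The later steps are derived from this incorrect expression, so the error originates in Step 2.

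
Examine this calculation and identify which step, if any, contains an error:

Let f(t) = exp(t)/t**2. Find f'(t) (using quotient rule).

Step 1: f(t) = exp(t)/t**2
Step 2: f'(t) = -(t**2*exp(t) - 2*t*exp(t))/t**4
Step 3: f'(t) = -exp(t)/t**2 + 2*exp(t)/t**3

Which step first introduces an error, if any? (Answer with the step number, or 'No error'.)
Step 2

Step 2 is incorrect due to a sign flip.
The step shows: -(t**2*exp(t) - 2*t*exp(t))/t**4
The correct value should be: (t**2*exp(t) - 2*t*exp(t))/t**4

Explanation: The sign of the whole expression was flipped: the term (t**2*exp(t) - 2*t*exp(t))/t**4 was incorrectly written as -(t**2*exp(t) - 2*t*exp(t))/t**4
The later steps are derived from this incorrect expression, so the error originates in Step 2.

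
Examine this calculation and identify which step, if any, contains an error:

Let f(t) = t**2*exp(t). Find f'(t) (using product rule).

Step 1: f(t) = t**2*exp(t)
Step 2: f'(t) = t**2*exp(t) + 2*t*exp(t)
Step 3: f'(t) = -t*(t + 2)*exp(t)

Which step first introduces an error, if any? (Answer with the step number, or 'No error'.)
Step 3

Step 3 is incorrect due to a sign flip.
The step shows: -t*(t + 2)*exp(t)
The correct value should be: t*(t + 2)*exp(t)

Explanation: The sign of the whole expression was flipped: the term t*(t + 2)*exp(t) was incorrectly written as -t*(t + 2)*exp(t)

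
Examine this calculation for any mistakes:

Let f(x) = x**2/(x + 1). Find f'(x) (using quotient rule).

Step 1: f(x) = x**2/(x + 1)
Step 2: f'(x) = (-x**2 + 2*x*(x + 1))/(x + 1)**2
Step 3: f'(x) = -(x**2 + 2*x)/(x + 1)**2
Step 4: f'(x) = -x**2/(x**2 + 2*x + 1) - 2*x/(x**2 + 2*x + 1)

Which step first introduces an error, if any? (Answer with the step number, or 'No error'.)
Step 3

Step 3 is incorrect due to a sign flip.
The step shows: -(x**2 + 2*x)/(x + 1)**2
The correct value should be: (x**2 + 2*x)/(x + 1)**2

Explanation: The sign of the whole expression was flipped: the term (x**2 + 2*x)/(x + 1)**2 was incorrectly written as -(x**2 + 2*x)/(x + 1)**2
The later steps are derived from this incorrect expression, so the error originates in Step 3.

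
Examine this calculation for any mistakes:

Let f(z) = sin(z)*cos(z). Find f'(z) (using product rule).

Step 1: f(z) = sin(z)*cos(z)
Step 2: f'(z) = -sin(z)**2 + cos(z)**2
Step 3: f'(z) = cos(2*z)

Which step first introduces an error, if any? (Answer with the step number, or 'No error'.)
No error

All steps in this derivation are correct.
The final answer f'(z) = cos(2*z) is valid.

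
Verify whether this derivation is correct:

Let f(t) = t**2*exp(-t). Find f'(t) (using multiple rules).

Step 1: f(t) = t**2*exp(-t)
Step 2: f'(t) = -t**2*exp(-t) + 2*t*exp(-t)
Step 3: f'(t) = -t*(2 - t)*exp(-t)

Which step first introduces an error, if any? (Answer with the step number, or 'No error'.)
Step 3

Step 3 is incorrect due to a sign flip.
The step shows: -t*(2 - t)*exp(-t)
The correct value should be: t*(2 - t)*exp(-t)

Explanation: The sign of the whole expression was flipped: the term t*(2 - t)*exp(-t) was incorrectly written as -t*(2 - t)*exp(-t)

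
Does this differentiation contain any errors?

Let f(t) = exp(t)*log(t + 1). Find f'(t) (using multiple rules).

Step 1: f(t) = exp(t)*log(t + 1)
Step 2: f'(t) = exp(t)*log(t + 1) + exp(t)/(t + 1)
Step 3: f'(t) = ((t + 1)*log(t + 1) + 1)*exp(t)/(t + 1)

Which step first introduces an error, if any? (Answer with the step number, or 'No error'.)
No error

All steps in this derivation are correct.
The final answer f'(t) = ((t + 1)*log(t + 1) + 1)*exp(t)/(t + 1) is valid.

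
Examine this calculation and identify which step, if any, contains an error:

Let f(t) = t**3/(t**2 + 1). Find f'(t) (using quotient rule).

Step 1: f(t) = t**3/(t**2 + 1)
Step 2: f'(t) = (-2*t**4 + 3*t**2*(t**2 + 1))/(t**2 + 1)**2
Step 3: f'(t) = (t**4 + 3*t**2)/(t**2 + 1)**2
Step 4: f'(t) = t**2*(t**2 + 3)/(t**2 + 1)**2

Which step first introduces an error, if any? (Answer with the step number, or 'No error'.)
No error

All steps in this derivation are correct.
The final answer f'(t) = t**2*(t**2 + 3)/(t**2 + 1)**2 is valid.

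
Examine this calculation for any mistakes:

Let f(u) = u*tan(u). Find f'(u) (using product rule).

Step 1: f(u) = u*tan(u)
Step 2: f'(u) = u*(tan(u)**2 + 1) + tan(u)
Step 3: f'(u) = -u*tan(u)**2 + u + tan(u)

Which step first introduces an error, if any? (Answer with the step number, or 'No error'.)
Step 3

Step 3 is incorrect due to a sign flip.
The step shows: -u*tan(u)**2 + u + tan(u)
The correct value should be: u*tan(u)**2 + u + tan(u)

Explanation: The sign of one term was flipped: the term u*tan(u)**2 was incorrectly written as -u*tan(u)**2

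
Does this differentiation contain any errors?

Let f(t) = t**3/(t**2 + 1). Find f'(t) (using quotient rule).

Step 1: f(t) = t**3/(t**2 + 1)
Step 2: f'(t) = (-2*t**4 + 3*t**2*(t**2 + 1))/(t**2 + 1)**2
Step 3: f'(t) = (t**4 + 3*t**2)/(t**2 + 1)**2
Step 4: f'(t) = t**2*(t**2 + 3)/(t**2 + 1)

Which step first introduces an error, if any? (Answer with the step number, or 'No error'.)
Step 4

Step 4 is incorrect due to a wrong exponent.
The step shows: t**2*(t**2 + 3)/(t**2 + 1)
The correct value should be: t**2*(t**2 + 3)/(t**2 + 1)**2

Explanation: The exponent -2 on t**2 + 1 was incorrectly written as -1: the term t**2*(t**2 + 3)/(t**2 + 1)**2 was incorrectly written as t**2*(t**2 + 3)/(t**2 + 1)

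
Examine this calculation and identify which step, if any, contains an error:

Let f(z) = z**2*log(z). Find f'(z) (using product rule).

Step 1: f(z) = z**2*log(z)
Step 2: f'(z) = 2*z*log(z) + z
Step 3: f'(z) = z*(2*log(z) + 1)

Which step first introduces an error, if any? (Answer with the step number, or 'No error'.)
No error

All steps in this derivation are correct.
The final answer f'(z) = z*(2*log(z) + 1) is valid.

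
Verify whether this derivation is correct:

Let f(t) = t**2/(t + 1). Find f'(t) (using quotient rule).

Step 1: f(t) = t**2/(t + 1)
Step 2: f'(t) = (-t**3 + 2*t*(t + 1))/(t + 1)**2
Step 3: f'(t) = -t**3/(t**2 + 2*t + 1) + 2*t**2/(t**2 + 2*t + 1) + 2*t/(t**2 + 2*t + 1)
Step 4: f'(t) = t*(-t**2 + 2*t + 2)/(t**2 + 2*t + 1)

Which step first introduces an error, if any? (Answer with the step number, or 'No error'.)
Step 2

Step 2 is incorrect due to a wrong exponent.
The step shows: (-t**3 + 2*t*(t + 1))/(t + 1)**2
The correct value should be: (-t**2 + 2*t*(t + 1))/(t + 1)**2

Explanation: The exponent 2 on t was incorrectly written as 3: the term (-t**2 + 2*t*(t + 1))/(t + 1)**2 was incorrectly written as (-t**3 + 2*t*(t + 1))/(t + 1)**2
The later steps are derived from this incorrect expression, so the error originates in Step 2.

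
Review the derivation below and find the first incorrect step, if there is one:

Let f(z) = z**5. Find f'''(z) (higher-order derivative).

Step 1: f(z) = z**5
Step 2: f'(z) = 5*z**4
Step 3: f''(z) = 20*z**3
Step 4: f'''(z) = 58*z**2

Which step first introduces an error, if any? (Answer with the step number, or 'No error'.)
Step 4

Step 4 is incorrect due to a wrong coefficient.
The step shows: 58*z**2
The correct value should be: 60*z**2

Explanation: The coefficient 60 was incorrectly written as 58: the term 60*z**2 was incorrectly written as 58*z**2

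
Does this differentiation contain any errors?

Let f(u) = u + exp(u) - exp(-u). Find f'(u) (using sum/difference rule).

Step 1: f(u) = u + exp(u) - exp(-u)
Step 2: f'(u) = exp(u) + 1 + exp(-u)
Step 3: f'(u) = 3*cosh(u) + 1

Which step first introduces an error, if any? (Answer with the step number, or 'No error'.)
Step 3

Step 3 is incorrect due to a wrong coefficient.
The step shows: 3*cosh(u) + 1
The correct value should be: 2*cosh(u) + 1

Explanation: The coefficient 2 was incorrectly written as 3: the term 2*cosh(u) was incorrectly written as 3*cosh(u)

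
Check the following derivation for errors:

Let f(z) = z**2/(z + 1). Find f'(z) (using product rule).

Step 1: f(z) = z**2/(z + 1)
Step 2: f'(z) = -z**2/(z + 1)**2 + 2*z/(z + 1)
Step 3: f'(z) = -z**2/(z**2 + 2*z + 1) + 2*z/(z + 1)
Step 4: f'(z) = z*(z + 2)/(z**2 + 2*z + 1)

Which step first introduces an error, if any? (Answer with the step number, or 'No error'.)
No error

All steps in this derivation are correct.
The final answer f'(z) = z*(z + 2)/(z**2 + 2*z + 1) is valid.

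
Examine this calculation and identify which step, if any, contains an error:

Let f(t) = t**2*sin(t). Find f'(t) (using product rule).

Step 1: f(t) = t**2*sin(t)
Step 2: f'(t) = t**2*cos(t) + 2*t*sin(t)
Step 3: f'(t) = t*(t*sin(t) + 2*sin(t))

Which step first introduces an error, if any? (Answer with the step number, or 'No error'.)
Step 3

Step 3 is incorrect due to a wrong trig function.
The step shows: t*(t*sin(t) + 2*sin(t))
The correct value should be: t*(t*cos(t) + 2*sin(t))

Explanation: cos(t) was incorrectly written as sin(t): the term t*(t*cos(t) + 2*sin(t)) was incorrectly written as t*(t*sin(t) + 2*sin(t))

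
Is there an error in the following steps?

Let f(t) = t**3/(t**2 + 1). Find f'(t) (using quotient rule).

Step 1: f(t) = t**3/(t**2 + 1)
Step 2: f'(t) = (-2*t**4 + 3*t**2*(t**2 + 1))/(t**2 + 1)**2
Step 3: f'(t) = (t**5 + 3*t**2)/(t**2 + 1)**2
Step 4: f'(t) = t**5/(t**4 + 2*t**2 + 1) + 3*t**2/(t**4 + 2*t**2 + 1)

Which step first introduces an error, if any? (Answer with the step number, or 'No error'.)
Step 3

Step 3 is incorrect due to a wrong exponent.
The step shows: (t**5 + 3*t**2)/(t**2 + 1)**2
The correct value should be: (t**4 + 3*t**2)/(t**2 + 1)**2

Explanation: The exponent 4 on t was incorrectly written as 5: the term (t**4 + 3*t**2)/(t**2 + 1)**2 was incorrectly written as (t**5 + 3*t**2)/(t**2 + 1)**2
The later steps are derived from this incorrect expression, so the error originates in Step 3.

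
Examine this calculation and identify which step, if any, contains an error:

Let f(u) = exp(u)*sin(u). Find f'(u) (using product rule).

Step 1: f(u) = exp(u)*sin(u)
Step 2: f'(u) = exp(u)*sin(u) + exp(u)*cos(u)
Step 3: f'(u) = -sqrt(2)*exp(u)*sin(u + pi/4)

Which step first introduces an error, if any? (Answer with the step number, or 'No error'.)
Step 3

Step 3 is incorrect due to a sign flip.
The step shows: -sqrt(2)*exp(u)*sin(u + pi/4)
The correct value should be: sqrt(2)*exp(u)*sin(u + pi/4)

Explanation: The sign of the whole expression was flipped: the term sqrt(2)*exp(u)*sin(u + pi/4) was incorrectly written as -sqrt(2)*exp(u)*sin(u + pi/4)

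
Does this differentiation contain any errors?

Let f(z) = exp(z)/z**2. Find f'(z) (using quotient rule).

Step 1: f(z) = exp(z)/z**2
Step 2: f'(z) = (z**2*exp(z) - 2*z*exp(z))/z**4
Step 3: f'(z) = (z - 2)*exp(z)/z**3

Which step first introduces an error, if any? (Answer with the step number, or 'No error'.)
No error

All steps in this derivation are correct.
The final answer f'(z) = (z - 2)*exp(z)/z**3 is valid.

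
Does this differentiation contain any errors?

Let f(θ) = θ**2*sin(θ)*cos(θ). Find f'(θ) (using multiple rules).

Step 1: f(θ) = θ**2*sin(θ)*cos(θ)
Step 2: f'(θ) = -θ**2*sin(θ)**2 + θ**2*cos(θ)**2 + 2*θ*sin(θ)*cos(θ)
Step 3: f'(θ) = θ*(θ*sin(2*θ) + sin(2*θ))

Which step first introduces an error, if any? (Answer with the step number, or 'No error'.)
Step 3

Step 3 is incorrect due to a wrong trig function.
The step shows: θ*(θ*sin(2*θ) + sin(2*θ))
The correct value should be: θ*(θ*cos(2*θ) + sin(2*θ))

Explanation: cos(2*θ) was incorrectly written as sin(2*θ): the term θ*(θ*cos(2*θ) + sin(2*θ)) was incorrectly written as θ*(θ*sin(2*θ) + sin(2*θ))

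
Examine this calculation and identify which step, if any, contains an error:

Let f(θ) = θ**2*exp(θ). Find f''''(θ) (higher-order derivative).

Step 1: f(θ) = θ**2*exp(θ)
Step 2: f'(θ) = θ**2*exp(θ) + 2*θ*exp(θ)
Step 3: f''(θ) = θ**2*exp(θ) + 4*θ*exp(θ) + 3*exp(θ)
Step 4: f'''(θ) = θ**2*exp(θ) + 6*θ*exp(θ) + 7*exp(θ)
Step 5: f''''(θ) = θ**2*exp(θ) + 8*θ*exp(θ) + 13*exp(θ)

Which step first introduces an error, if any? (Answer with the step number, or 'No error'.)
Step 3

Step 3 is incorrect due to a wrong coefficient.
The step shows: θ**2*exp(θ) + 4*θ*exp(θ) + 3*exp(θ)
The correct value should be: θ**2*exp(θ) + 4*θ*exp(θ) + 2*exp(θ)

Explanation: The coefficient 2 was incorrectly written as 3: the term 2*exp(θ) was incorrectly written as 3*exp(θ)
The later steps are derived from this incorrect expression, so the error originates in Step 3.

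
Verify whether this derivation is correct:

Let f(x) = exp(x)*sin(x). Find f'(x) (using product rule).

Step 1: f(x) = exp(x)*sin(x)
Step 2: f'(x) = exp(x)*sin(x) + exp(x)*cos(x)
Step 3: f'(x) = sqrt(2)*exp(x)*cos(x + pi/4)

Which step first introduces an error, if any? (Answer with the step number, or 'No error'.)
Step 3

Step 3 is incorrect due to a wrong trig function.
The step shows: sqrt(2)*exp(x)*cos(x + pi/4)
The correct value should be: sqrt(2)*exp(x)*sin(x + pi/4)

Explanation: sin(x + pi/4) was incorrectly written as cos(x + pi/4): the term sqrt(2)*exp(x)*sin(x + pi/4) was incorrectly written as sqrt(2)*exp(x)*cos(x + pi/4)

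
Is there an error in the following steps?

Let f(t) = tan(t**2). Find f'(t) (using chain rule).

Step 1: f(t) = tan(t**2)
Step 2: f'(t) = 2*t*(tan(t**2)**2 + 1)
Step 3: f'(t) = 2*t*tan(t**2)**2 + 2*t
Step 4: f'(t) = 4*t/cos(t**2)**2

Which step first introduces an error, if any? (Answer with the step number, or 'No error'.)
Step 4

Step 4 is incorrect due to a wrong coefficient.
The step shows: 4*t/cos(t**2)**2
The correct value should be: 2*t/cos(t**2)**2

Explanation: The coefficient 2 was incorrectly written as 4: the term 2*t/cos(t**2)**2 was incorrectly written as 4*t/cos(t**2)**2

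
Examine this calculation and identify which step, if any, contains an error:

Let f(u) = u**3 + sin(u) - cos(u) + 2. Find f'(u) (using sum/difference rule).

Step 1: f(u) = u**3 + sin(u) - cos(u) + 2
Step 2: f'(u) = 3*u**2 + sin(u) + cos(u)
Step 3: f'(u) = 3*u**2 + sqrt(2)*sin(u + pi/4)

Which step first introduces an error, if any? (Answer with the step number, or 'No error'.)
No error

All steps in this derivation are correct.
The final answer f'(u) = 3*u**2 + sqrt(2)*sin(u + pi/4) is valid.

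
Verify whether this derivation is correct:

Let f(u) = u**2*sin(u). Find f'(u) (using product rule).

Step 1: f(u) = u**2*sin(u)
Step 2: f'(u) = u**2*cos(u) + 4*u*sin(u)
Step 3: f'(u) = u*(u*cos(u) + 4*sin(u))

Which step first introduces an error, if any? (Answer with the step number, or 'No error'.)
Step 2

Step 2 is incorrect due to a wrong coefficient.
The step shows: u**2*cos(u) + 4*u*sin(u)
The correct value should be: u**2*cos(u) + 2*u*sin(u)

Explanation: The coefficient 2 was incorrectly written as 4: the term 2*u*sin(u) was incorrectly written as 4*u*sin(u)
The later steps are derived from this incorrect expression, so the error originates in Step 2.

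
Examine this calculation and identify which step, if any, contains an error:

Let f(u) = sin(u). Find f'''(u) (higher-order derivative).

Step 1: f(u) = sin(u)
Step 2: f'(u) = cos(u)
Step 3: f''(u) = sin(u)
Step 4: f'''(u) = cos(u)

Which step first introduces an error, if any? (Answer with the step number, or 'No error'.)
Step 3

Step 3 is incorrect due to a sign flip.
The step shows: sin(u)
The correct value should be: -sin(u)

Explanation: The sign of the whole expression was flipped: the term -sin(u) was incorrectly written as sin(u)
The later steps are derived from this incorrect expression, so the error originates in Step 3.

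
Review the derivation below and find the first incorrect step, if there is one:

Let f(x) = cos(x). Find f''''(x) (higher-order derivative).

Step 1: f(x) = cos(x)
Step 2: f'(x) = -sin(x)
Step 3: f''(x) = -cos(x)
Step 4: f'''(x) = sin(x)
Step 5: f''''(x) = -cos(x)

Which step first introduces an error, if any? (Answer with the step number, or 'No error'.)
Step 5

Step 5 is incorrect due to a sign flip.
The step shows: -cos(x)
The correct value should be: cos(x)

Explanation: The sign of the whole expression was flipped: the term cos(x) was incorrectly written as -cos(x)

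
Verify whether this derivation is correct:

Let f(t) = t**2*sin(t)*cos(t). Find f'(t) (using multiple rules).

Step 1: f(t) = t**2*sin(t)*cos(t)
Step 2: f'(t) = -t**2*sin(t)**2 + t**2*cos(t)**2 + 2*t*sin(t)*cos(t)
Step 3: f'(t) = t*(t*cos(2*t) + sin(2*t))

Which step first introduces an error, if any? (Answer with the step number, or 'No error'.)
No error

All steps in this derivation are correct.
The final answer f'(t) = t*(t*cos(2*t) + sin(2*t)) is valid.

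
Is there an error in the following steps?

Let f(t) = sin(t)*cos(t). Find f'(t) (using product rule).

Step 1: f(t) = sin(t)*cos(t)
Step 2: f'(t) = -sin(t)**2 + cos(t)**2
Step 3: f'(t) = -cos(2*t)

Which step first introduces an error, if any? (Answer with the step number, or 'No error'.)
Step 3

Step 3 is incorrect due to a sign flip.
The step shows: -cos(2*t)
The correct value should be: cos(2*t)

Explanation: The sign of the whole expression was flipped: the term cos(2*t) was incorrectly written as -cos(2*t)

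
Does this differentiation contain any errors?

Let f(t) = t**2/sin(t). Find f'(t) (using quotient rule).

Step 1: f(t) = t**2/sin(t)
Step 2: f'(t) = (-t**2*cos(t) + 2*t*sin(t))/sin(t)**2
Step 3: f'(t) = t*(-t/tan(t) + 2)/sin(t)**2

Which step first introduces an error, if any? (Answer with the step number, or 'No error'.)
Step 3

Step 3 is incorrect due to a wrong exponent.
The step shows: t*(-t/tan(t) + 2)/sin(t)**2
The correct value should be: t*(-t/tan(t) + 2)/sin(t)

Explanation: The exponent -1 on sin(t) was incorrectly written as -2: the term t*(-t/tan(t) + 2)/sin(t) was incorrectly written as t*(-t/tan(t) + 2)/sin(t)**2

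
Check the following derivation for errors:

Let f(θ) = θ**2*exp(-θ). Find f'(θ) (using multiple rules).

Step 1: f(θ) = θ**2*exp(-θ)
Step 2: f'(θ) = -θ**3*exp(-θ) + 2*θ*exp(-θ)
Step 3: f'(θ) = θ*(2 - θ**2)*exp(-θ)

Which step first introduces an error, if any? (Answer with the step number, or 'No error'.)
Step 2

Step 2 is incorrect due to a wrong exponent.
The step shows: -θ**3*exp(-θ) + 2*θ*exp(-θ)
The correct value should be: -θ**2*exp(-θ) + 2*θ*exp(-θ)

Explanation: The exponent 2 on θ was incorrectly written as 3: the term -θ**2*exp(-θ) was incorrectly written as -θ**3*exp(-θ)
The later steps are derived from this incorrect expression, so the error originates in Step 2.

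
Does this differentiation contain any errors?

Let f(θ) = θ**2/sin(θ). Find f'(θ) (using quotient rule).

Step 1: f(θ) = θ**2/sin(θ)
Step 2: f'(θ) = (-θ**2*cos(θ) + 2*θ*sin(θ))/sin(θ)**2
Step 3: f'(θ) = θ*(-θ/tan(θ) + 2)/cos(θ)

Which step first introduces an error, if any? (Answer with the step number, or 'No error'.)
Step 3

Step 3 is incorrect due to a wrong trig function.
The step shows: θ*(-θ/tan(θ) + 2)/cos(θ)
The correct value should be: θ*(-θ/tan(θ) + 2)/sin(θ)

Explanation: sin(θ) was incorrectly written as cos(θ): the term θ*(-θ/tan(θ) + 2)/sin(θ) was incorrectly written as θ*(-θ/tan(θ) + 2)/cos(θ)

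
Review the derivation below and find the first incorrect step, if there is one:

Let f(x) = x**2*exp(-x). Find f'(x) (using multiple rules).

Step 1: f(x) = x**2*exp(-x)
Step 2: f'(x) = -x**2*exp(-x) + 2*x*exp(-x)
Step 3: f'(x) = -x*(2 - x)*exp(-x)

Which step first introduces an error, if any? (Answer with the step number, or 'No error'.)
Step 3

Step 3 is incorrect due to a sign flip.
The step shows: -x*(2 - x)*exp(-x)
The correct value should be: x*(2 - x)*exp(-x)

Explanation: The sign of the whole expression was flipped: the term x*(2 - x)*exp(-x) was incorrectly written as -x*(2 - x)*exp(-x)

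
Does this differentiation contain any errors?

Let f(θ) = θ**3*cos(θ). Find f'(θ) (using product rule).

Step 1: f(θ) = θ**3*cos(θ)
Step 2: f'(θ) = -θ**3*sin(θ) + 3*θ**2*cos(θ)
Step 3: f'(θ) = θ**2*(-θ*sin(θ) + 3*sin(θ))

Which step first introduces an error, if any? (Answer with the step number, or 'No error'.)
Step 3

Step 3 is incorrect due to a wrong trig function.
The step shows: θ**2*(-θ*sin(θ) + 3*sin(θ))
The correct value should be: θ**2*(-θ*sin(θ) + 3*cos(θ))

Explanation: cos(θ) was incorrectly written as sin(θ): the term θ**2*(-θ*sin(θ) + 3*cos(θ)) was incorrectly written as θ**2*(-θ*sin(θ) + 3*sin(θ))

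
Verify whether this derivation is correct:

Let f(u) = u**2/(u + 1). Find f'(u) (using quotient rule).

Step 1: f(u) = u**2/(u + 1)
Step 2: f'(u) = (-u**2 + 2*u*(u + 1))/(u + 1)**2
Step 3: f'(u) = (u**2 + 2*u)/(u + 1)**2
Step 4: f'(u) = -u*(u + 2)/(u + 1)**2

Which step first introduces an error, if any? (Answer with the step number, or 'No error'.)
Step 4

Step 4 is incorrect due to a sign flip.
The step shows: -u*(u + 2)/(u + 1)**2
The correct value should be: u*(u + 2)/(u + 1)**2

Explanation: The sign of the whole expression was flipped: the term u*(u + 2)/(u + 1)**2 was incorrectly written as -u*(u + 2)/(u + 1)**2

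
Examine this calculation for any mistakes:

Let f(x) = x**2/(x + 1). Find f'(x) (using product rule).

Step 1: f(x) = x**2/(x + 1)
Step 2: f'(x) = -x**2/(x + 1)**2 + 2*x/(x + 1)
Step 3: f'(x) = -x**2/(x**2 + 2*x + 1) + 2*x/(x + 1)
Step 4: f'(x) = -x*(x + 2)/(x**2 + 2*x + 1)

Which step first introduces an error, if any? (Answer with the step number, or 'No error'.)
Step 4

Step 4 is incorrect due to a sign flip.
The step shows: -x*(x + 2)/(x**2 + 2*x + 1)
The correct value should be: x*(x + 2)/(x**2 + 2*x + 1)

Explanation: The sign of the whole expression was flipped: the term x*(x + 2)/(x**2 + 2*x + 1) was incorrectly written as -x*(x + 2)/(x**2 + 2*x + 1)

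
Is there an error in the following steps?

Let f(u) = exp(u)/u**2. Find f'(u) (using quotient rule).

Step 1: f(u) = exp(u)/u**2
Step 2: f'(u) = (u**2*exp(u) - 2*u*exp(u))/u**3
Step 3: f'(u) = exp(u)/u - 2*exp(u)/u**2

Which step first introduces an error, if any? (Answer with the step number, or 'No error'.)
Step 2

Step 2 is incorrect due to a wrong exponent.
The step shows: (u**2*exp(u) - 2*u*exp(u))/u**3
The correct value should be: (u**2*exp(u) - 2*u*exp(u))/u**4

Explanation: The exponent -4 on u was incorrectly written as -3: the term (u**2*exp(u) - 2*u*exp(u))/u**4 was incorrectly written as (u**2*exp(u) - 2*u*exp(u))/u**3
The later steps are derived from this incorrect expression, so the error originates in Step 2.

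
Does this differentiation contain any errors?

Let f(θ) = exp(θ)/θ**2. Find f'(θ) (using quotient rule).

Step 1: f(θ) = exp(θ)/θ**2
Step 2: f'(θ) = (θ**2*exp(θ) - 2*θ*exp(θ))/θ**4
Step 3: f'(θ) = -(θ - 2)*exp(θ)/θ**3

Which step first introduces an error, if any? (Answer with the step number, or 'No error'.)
Step 3

Step 3 is incorrect due to a sign flip.
The step shows: -(θ - 2)*exp(θ)/θ**3
The correct value should be: (θ - 2)*exp(θ)/θ**3

Explanation: The sign of the whole expression was flipped: the term (θ - 2)*exp(θ)/θ**3 was incorrectly written as -(θ - 2)*exp(θ)/θ**3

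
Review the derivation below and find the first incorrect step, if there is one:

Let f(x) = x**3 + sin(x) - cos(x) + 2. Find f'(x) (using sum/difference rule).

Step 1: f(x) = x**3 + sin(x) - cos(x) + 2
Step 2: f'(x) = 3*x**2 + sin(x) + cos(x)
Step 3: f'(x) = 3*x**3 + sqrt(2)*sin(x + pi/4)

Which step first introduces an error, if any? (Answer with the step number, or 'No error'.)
Step 3

Step 3 is incorrect due to a wrong exponent.
The step shows: 3*x**3 + sqrt(2)*sin(x + pi/4)
The correct value should be: 3*x**2 + sqrt(2)*sin(x + pi/4)

Explanation: The exponent 2 on x was incorrectly written as 3: the term 3*x**2 was incorrectly written as 3*x**3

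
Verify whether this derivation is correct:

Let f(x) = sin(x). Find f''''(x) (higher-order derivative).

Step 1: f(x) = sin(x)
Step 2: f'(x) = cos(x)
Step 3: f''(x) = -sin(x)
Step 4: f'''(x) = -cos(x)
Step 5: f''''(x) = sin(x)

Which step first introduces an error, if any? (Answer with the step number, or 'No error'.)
No error

All steps in this derivation are correct.
The final answer f''''(x) = sin(x) is valid.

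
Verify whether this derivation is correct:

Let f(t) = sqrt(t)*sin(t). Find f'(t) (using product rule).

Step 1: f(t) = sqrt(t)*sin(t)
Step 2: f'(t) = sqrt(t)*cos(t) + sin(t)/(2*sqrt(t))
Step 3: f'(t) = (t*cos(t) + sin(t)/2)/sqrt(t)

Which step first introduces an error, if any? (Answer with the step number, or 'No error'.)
No error

All steps in this derivation are correct.
The final answer f'(t) = (t*cos(t) + sin(t)/2)/sqrt(t) is valid.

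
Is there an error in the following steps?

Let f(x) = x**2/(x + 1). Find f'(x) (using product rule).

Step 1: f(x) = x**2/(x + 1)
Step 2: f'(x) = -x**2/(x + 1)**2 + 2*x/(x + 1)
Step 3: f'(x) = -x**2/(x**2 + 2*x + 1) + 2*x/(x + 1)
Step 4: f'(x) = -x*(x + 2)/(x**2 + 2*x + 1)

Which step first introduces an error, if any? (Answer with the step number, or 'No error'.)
Step 4

Step 4 is incorrect due to a sign flip.
The step shows: -x*(x + 2)/(x**2 + 2*x + 1)
The correct value should be: x*(x + 2)/(x**2 + 2*x + 1)

Explanation: The sign of the whole expression was flipped: the term x*(x + 2)/(x**2 + 2*x + 1) was incorrectly written as -x*(x + 2)/(x**2 + 2*x + 1)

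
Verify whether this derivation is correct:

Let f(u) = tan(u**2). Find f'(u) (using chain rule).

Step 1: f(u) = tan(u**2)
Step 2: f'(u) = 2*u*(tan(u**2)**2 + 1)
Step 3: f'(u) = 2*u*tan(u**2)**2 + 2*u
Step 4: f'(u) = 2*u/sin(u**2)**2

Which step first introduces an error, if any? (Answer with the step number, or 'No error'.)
Step 4

Step 4 is incorrect due to a wrong trig function.
The step shows: 2*u/sin(u**2)**2
The correct value should be: 2*u/cos(u**2)**2

Explanation: cos(u**2) was incorrectly written as sin(u**2): the term 2*u/cos(u**2)**2 was incorrectly written as 2*u/sin(u**2)**2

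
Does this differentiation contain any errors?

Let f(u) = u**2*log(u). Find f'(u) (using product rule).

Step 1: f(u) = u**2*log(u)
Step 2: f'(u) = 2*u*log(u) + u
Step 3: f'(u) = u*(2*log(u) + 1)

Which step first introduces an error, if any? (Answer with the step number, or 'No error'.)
No error

All steps in this derivation are correct.
The final answer f'(u) = u*(2*log(u) + 1) is valid.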